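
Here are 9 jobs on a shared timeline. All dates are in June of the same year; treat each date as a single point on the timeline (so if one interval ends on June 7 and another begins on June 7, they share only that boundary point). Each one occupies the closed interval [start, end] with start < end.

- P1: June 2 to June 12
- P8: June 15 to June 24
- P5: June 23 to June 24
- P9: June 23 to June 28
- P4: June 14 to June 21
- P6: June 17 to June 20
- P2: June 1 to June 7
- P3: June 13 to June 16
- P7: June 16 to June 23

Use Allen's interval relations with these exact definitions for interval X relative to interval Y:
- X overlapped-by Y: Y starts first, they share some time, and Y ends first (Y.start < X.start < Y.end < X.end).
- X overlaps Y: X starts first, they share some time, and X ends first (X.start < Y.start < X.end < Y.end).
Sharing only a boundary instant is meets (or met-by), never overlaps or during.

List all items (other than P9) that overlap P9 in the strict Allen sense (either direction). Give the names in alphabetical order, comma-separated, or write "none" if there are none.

Target P9 = [June 23, June 28].
P1 [June 2, June 12] → before → no.
P2 [June 1, June 7] → before → no.
P3 [June 13, June 16] → before → no.
P4 [June 14, June 21] → before → no.
P5 [June 23, June 24] → starts → no.
P6 [June 17, June 20] → before → no.
P7 [June 16, June 23] → meets → no.
P8 [June 15, June 24] → overlaps → yes.
Result: P8.

P8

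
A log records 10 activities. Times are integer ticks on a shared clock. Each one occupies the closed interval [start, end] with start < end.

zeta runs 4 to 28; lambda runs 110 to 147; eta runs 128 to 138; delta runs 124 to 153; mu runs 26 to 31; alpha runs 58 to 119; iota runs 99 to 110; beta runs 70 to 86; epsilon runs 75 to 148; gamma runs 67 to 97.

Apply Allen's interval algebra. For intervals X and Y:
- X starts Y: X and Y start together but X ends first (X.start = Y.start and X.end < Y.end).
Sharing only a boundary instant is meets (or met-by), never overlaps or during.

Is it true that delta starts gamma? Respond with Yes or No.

No

delta = [124, 153], gamma = [67, 97].
Actual relation of delta to gamma: after.
Asked whether 'starts' holds → No.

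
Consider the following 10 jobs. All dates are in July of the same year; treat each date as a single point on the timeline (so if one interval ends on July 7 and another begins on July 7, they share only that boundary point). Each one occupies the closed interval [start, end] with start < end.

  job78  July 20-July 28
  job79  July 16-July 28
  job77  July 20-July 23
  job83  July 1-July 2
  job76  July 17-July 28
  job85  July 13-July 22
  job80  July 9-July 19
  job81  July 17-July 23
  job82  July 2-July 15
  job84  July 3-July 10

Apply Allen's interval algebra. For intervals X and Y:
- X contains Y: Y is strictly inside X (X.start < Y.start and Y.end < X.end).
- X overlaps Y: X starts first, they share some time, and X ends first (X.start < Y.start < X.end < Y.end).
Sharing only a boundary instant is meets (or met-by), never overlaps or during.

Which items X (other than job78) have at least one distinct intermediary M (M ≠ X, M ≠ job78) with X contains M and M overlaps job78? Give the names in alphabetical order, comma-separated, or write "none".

job79

Target job78 = [July 20, July 28].
Intermediaries M with M overlaps job78: job81, job85.
Via job81 — items with X contains job81: job79.
Via job85 — items with X contains job85: none.
Union: job79.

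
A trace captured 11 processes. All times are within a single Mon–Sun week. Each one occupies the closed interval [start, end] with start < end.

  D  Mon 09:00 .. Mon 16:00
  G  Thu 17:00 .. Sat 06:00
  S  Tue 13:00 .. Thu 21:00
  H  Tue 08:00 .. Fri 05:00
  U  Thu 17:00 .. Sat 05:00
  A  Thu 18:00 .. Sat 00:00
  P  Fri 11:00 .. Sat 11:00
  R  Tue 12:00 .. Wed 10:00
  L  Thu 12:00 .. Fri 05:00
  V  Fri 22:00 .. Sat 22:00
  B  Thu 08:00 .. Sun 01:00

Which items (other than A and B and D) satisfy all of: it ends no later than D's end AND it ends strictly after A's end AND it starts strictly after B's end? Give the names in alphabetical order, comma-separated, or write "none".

none

Conditions: its end is no later than D's end (X.end <= Mon 16:00) AND its end is strictly after A's end (X.end > Sat 00:00) AND its start is strictly after B's end (X.start > Sun 01:00).
G: end Sat 06:00 <= Mon 16:00? ✗; end Sat 06:00 > Sat 00:00? ✓; start Thu 17:00 > Sun 01:00? ✗ → no.
H: end Fri 05:00 <= Mon 16:00? ✗; end Fri 05:00 > Sat 00:00? ✗; start Tue 08:00 > Sun 01:00? ✗ → no.
L: end Fri 05:00 <= Mon 16:00? ✗; end Fri 05:00 > Sat 00:00? ✗; start Thu 12:00 > Sun 01:00? ✗ → no.
P: end Sat 11:00 <= Mon 16:00? ✗; end Sat 11:00 > Sat 00:00? ✓; start Fri 11:00 > Sun 01:00? ✗ → no.
R: end Wed 10:00 <= Mon 16:00? ✗; end Wed 10:00 > Sat 00:00? ✗; start Tue 12:00 > Sun 01:00? ✗ → no.
S: end Thu 21:00 <= Mon 16:00? ✗; end Thu 21:00 > Sat 00:00? ✗; start Tue 13:00 > Sun 01:00? ✗ → no.
U: end Sat 05:00 <= Mon 16:00? ✗; end Sat 05:00 > Sat 00:00? ✓; start Thu 17:00 > Sun 01:00? ✗ → no.
V: end Sat 22:00 <= Mon 16:00? ✗; end Sat 22:00 > Sat 00:00? ✓; start Fri 22:00 > Sun 01:00? ✗ → no.
Result: none.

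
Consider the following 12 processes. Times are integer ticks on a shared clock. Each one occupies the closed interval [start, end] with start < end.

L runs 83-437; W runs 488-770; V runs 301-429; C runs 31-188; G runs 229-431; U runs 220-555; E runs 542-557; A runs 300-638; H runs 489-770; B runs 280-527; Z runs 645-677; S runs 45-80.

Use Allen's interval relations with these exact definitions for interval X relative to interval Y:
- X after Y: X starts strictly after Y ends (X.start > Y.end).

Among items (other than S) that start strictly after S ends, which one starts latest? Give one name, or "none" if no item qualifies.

Z

Target S = [45, 80].
A [300, 638] → after → candidate.
B [280, 527] → after → candidate.
C [31, 188] → contains → excluded.
E [542, 557] → after → candidate.
G [229, 431] → after → candidate.
H [489, 770] → after → candidate.
L [83, 437] → after → candidate.
U [220, 555] → after → candidate.
V [301, 429] → after → candidate.
W [488, 770] → after → candidate.
Z [645, 677] → after → candidate.
Among candidates, latest start is 645 → Z.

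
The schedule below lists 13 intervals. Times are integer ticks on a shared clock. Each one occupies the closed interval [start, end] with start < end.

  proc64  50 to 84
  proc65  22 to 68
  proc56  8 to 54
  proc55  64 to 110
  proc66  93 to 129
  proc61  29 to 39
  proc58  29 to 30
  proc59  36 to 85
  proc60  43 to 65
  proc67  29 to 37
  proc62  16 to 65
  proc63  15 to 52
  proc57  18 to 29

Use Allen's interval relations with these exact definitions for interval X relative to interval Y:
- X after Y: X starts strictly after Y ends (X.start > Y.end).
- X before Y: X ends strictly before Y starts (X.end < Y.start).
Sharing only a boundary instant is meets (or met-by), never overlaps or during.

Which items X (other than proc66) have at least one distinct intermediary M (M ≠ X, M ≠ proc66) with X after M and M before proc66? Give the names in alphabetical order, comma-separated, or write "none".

Target proc66 = [93, 129].
Intermediaries M with M before proc66: proc56, proc57, proc58, proc59, proc60, proc61, proc62, proc63, proc64, proc65, proc67.
Via proc56 — items with X after proc56: proc55.
Via proc57 — items with X after proc57: proc55, proc59, proc60, proc64.
Via proc58 — items with X after proc58: proc55, proc59, proc60, proc64.
Via proc59 — items with X after proc59: none.
Via proc60 — items with X after proc60: none.
Via proc61 — items with X after proc61: proc55, proc60, proc64.
Via proc62 — items with X after proc62: none.
Via proc63 — items with X after proc63: proc55.
Via proc64 — items with X after proc64: none.
Via proc65 — items with X after proc65: none.
Via proc67 — items with X after proc67: proc55, proc60, proc64.
Union: proc55, proc59, proc60, proc64.

proc55, proc59, proc60, proc64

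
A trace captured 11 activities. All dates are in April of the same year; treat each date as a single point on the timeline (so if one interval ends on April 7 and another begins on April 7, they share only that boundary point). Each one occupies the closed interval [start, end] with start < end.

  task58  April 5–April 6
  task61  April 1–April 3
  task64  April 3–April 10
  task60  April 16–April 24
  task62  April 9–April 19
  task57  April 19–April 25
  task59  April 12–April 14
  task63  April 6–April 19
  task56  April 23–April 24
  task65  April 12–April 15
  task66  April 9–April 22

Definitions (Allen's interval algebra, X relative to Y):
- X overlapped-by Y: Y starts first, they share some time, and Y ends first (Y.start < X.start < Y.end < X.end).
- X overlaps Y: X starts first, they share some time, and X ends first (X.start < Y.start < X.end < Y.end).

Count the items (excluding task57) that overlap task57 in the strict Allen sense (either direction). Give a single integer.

2

Target task57 = [April 19, April 25].
task56 [April 23, April 24] → during → no.
task58 [April 5, April 6] → before → no.
task59 [April 12, April 14] → before → no.
task60 [April 16, April 24] → overlaps → counts.
task61 [April 1, April 3] → before → no.
task62 [April 9, April 19] → meets → no.
task63 [April 6, April 19] → meets → no.
task64 [April 3, April 10] → before → no.
task65 [April 12, April 15] → before → no.
task66 [April 9, April 22] → overlaps → counts.
Total: 2.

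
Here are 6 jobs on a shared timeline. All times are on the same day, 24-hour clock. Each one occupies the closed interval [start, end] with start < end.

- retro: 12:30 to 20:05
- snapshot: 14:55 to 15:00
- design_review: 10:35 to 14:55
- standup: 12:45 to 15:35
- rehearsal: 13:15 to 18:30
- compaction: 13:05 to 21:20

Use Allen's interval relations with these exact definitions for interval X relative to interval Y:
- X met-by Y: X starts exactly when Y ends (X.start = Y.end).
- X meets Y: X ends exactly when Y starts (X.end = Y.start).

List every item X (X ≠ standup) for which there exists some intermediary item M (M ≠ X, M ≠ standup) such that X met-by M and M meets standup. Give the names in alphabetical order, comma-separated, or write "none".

none

Target standup = [12:45, 15:35].
Intermediaries M with M meets standup: none.
Union: none.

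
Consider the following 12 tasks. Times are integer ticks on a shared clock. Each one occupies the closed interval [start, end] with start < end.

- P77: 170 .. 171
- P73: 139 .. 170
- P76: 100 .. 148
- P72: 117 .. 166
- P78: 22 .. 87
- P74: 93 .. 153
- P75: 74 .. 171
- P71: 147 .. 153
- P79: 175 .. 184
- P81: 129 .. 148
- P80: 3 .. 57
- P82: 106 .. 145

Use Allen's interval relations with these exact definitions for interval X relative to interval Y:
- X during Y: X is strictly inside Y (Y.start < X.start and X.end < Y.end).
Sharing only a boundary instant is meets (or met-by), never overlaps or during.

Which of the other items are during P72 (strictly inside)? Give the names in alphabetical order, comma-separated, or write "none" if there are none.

P71, P81

Target P72 = [117, 166].
P71 [147, 153] → during → yes.
P73 [139, 170] → overlapped-by → no.
P74 [93, 153] → overlaps → no.
P75 [74, 171] → contains → no.
P76 [100, 148] → overlaps → no.
P77 [170, 171] → after → no.
P78 [22, 87] → before → no.
P79 [175, 184] → after → no.
P80 [3, 57] → before → no.
P81 [129, 148] → during → yes.
P82 [106, 145] → overlaps → no.
Result: P71, P81.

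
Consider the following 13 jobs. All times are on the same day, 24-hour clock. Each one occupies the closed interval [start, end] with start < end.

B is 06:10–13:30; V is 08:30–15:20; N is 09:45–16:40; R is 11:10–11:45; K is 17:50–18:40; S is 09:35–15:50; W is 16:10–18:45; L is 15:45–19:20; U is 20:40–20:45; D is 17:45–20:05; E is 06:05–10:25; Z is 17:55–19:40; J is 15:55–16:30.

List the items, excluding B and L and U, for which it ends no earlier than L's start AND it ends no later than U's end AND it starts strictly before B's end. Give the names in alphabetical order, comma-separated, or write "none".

Conditions: its end is no earlier than L's start (X.end >= 15:45) AND its end is no later than U's end (X.end <= 20:45) AND its start is strictly before B's end (X.start < 13:30).
D: end 20:05 >= 15:45? ✓; end 20:05 <= 20:45? ✓; start 17:45 < 13:30? ✗ → no.
E: end 10:25 >= 15:45? ✗; end 10:25 <= 20:45? ✓; start 06:05 < 13:30? ✓ → no.
J: end 16:30 >= 15:45? ✓; end 16:30 <= 20:45? ✓; start 15:55 < 13:30? ✗ → no.
K: end 18:40 >= 15:45? ✓; end 18:40 <= 20:45? ✓; start 17:50 < 13:30? ✗ → no.
N: end 16:40 >= 15:45? ✓; end 16:40 <= 20:45? ✓; start 09:45 < 13:30? ✓ → yes.
R: end 11:45 >= 15:45? ✗; end 11:45 <= 20:45? ✓; start 11:10 < 13:30? ✓ → no.
S: end 15:50 >= 15:45? ✓; end 15:50 <= 20:45? ✓; start 09:35 < 13:30? ✓ → yes.
V: end 15:20 >= 15:45? ✗; end 15:20 <= 20:45? ✓; start 08:30 < 13:30? ✓ → no.
W: end 18:45 >= 15:45? ✓; end 18:45 <= 20:45? ✓; start 16:10 < 13:30? ✗ → no.
Z: end 19:40 >= 15:45? ✓; end 19:40 <= 20:45? ✓; start 17:55 < 13:30? ✗ → no.
Result: N, S.

N, S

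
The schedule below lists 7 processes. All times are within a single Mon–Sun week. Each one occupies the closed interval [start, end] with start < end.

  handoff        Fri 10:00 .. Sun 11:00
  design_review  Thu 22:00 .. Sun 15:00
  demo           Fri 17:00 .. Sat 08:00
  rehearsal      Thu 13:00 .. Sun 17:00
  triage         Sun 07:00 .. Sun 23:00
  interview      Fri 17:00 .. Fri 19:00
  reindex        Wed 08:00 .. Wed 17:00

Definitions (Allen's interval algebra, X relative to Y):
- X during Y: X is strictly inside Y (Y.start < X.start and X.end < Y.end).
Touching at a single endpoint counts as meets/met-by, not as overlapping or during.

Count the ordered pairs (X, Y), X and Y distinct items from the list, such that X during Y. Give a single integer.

Checking all 42 ordered pairs for relation 'during'; matching pairs in alphabetical order:
(demo, design_review): demo during design_review ✓
(demo, handoff): demo during handoff ✓
(demo, rehearsal): demo during rehearsal ✓
(design_review, rehearsal): design_review during rehearsal ✓
(handoff, design_review): handoff during design_review ✓
(handoff, rehearsal): handoff during rehearsal ✓
(interview, design_review): interview during design_review ✓
(interview, handoff): interview during handoff ✓
(interview, rehearsal): interview during rehearsal ✓
Count: 9.

9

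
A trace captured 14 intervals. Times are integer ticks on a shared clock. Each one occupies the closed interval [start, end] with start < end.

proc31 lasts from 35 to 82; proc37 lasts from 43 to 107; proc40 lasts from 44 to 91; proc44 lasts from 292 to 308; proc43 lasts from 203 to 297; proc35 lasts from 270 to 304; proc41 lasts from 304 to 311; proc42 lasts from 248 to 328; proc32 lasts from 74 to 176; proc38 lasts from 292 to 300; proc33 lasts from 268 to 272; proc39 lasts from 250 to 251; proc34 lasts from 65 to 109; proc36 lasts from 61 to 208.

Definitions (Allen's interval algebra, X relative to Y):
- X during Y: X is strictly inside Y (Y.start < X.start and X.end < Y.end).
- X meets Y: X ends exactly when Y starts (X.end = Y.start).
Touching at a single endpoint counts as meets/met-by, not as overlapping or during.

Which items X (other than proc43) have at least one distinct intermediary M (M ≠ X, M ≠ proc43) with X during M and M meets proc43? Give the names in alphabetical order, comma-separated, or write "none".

Target proc43 = [203, 297].
Intermediaries M with M meets proc43: none.
Union: none.

none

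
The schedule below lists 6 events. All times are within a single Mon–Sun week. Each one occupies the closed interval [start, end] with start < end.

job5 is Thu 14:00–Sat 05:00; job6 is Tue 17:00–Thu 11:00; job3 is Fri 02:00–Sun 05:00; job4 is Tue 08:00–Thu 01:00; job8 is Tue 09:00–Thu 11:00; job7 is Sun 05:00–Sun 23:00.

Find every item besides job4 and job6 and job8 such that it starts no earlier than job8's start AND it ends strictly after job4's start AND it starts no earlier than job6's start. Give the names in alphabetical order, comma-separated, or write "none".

job3, job5, job7

Conditions: its start is no earlier than job8's start (X.start >= Tue 09:00) AND its end is strictly after job4's start (X.end > Tue 08:00) AND its start is no earlier than job6's start (X.start >= Tue 17:00).
job3: start Fri 02:00 >= Tue 09:00? ✓; end Sun 05:00 > Tue 08:00? ✓; start Fri 02:00 >= Tue 17:00? ✓ → yes.
job5: start Thu 14:00 >= Tue 09:00? ✓; end Sat 05:00 > Tue 08:00? ✓; start Thu 14:00 >= Tue 17:00? ✓ → yes.
job7: start Sun 05:00 >= Tue 09:00? ✓; end Sun 23:00 > Tue 08:00? ✓; start Sun 05:00 >= Tue 17:00? ✓ → yes.
Result: job3, job5, job7.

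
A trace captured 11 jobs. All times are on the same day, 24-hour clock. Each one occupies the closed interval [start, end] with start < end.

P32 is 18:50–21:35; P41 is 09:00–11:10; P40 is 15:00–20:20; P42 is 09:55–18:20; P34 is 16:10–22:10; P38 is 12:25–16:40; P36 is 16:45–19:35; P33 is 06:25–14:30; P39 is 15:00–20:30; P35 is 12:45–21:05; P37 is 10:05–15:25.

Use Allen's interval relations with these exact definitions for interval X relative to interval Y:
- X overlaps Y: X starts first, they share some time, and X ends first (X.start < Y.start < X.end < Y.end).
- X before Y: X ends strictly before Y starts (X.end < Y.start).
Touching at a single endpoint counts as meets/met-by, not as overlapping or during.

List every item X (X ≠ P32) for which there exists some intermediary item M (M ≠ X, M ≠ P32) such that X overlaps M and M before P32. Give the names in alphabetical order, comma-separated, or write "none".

Target P32 = [18:50, 21:35].
Intermediaries M with M before P32: P33, P37, P38, P41, P42.
Via P33 — items with X overlaps P33: none.
Via P37 — items with X overlaps P37: P33, P41.
Via P38 — items with X overlaps P38: P33, P37.
Via P41 — items with X overlaps P41: none.
Via P42 — items with X overlaps P42: P33, P41.
Union: P33, P37, P41.

P33, P37, P41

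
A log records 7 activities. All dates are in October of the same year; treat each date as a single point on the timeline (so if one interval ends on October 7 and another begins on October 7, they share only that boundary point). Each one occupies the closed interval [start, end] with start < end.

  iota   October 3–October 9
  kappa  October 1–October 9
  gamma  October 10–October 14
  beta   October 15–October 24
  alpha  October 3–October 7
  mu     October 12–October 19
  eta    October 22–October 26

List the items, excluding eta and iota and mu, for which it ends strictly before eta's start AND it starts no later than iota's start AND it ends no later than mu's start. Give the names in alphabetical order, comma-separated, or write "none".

Conditions: its end is strictly before eta's start (X.end < October 22) AND its start is no later than iota's start (X.start <= October 3) AND its end is no later than mu's start (X.end <= October 12).
alpha: end October 7 < October 22? ✓; start October 3 <= October 3? ✓; end October 7 <= October 12? ✓ → yes.
beta: end October 24 < October 22? ✗; start October 15 <= October 3? ✗; end October 24 <= October 12? ✗ → no.
gamma: end October 14 < October 22? ✓; start October 10 <= October 3? ✗; end October 14 <= October 12? ✗ → no.
kappa: end October 9 < October 22? ✓; start October 1 <= October 3? ✓; end October 9 <= October 12? ✓ → yes.
Result: alpha, kappa.

alpha, kappa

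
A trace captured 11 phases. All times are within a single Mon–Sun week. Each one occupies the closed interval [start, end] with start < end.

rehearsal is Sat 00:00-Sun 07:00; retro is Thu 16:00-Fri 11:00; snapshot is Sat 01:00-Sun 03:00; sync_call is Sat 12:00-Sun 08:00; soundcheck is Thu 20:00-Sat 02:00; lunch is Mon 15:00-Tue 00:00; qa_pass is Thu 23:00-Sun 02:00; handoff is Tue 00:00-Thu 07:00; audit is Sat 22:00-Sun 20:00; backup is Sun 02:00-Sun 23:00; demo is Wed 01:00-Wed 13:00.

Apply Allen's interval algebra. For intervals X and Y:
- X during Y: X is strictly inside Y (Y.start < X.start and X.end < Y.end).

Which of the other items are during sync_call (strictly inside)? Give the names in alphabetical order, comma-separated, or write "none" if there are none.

none

Target sync_call = [Sat 12:00, Sun 08:00].
audit [Sat 22:00, Sun 20:00] → overlapped-by → no.
backup [Sun 02:00, Sun 23:00] → overlapped-by → no.
demo [Wed 01:00, Wed 13:00] → before → no.
handoff [Tue 00:00, Thu 07:00] → before → no.
lunch [Mon 15:00, Tue 00:00] → before → no.
qa_pass [Thu 23:00, Sun 02:00] → overlaps → no.
rehearsal [Sat 00:00, Sun 07:00] → overlaps → no.
retro [Thu 16:00, Fri 11:00] → before → no.
snapshot [Sat 01:00, Sun 03:00] → overlaps → no.
soundcheck [Thu 20:00, Sat 02:00] → before → no.
Result: none.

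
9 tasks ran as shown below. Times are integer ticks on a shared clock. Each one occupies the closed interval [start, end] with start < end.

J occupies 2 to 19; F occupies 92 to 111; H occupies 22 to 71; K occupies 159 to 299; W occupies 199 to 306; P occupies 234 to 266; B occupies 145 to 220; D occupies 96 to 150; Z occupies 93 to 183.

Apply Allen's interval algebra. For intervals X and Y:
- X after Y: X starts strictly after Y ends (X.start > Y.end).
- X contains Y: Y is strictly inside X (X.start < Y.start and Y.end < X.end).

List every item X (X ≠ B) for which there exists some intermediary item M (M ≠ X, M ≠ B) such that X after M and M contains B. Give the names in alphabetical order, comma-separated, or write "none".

Target B = [145, 220].
Intermediaries M with M contains B: none.
Union: none.

none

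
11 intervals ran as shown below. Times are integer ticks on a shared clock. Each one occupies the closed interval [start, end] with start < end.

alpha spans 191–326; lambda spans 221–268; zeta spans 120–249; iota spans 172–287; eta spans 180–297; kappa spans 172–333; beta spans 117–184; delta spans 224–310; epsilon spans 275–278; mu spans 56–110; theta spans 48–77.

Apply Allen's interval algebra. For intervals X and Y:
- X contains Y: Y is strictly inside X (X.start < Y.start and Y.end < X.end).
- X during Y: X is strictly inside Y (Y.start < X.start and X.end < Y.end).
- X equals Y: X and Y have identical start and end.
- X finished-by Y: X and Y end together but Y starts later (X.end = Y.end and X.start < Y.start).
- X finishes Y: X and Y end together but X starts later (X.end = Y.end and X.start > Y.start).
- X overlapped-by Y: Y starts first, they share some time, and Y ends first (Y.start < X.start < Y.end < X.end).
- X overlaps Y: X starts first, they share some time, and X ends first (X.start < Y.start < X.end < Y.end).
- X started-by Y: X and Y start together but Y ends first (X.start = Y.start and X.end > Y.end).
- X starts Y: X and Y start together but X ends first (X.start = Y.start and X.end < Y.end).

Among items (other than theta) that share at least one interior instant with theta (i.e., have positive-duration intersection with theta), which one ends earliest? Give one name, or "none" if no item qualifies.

Target theta = [48, 77].
alpha [191, 326] → after → excluded.
beta [117, 184] → after → excluded.
delta [224, 310] → after → excluded.
epsilon [275, 278] → after → excluded.
eta [180, 297] → after → excluded.
iota [172, 287] → after → excluded.
kappa [172, 333] → after → excluded.
lambda [221, 268] → after → excluded.
mu [56, 110] → overlapped-by → candidate.
zeta [120, 249] → after → excluded.
Among candidates, earliest end is 110 → mu.

mu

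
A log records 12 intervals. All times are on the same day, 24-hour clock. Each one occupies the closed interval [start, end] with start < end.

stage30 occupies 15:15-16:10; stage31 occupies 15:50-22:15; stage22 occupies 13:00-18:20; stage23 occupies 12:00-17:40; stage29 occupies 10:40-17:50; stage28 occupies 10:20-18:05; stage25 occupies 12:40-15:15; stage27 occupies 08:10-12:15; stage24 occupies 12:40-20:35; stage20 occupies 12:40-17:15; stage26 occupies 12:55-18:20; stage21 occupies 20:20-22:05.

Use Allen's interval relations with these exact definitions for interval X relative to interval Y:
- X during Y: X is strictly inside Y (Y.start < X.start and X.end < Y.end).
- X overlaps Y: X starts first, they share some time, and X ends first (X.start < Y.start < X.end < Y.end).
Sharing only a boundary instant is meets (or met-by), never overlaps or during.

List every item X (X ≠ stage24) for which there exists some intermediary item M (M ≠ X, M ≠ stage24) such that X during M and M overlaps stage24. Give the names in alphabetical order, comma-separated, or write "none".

Target stage24 = [12:40, 20:35].
Intermediaries M with M overlaps stage24: stage23, stage28, stage29.
Via stage23 — items with X during stage23: stage20, stage25, stage30.
Via stage28 — items with X during stage28: stage20, stage23, stage25, stage29, stage30.
Via stage29 — items with X during stage29: stage20, stage23, stage25, stage30.
Union: stage20, stage23, stage25, stage29, stage30.

stage20, stage23, stage25, stage29, stage30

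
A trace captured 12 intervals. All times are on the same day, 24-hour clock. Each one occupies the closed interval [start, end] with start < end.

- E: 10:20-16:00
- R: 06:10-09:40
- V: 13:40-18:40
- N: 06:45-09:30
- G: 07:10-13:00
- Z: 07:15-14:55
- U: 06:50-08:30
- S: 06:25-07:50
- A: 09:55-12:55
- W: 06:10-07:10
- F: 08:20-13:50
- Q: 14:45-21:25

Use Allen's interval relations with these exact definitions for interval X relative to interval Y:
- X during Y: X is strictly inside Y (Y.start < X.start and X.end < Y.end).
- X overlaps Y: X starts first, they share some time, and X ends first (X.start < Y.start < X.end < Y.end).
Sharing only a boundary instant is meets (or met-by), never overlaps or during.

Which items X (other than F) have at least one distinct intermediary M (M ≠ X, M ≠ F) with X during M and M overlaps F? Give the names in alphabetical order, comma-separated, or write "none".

A, N, S, U

Target F = [08:20, 13:50].
Intermediaries M with M overlaps F: G, N, R, U.
Via G — items with X during G: A.
Via N — items with X during N: U.
Via R — items with X during R: N, S, U.
Via U — items with X during U: none.
Union: A, N, S, U.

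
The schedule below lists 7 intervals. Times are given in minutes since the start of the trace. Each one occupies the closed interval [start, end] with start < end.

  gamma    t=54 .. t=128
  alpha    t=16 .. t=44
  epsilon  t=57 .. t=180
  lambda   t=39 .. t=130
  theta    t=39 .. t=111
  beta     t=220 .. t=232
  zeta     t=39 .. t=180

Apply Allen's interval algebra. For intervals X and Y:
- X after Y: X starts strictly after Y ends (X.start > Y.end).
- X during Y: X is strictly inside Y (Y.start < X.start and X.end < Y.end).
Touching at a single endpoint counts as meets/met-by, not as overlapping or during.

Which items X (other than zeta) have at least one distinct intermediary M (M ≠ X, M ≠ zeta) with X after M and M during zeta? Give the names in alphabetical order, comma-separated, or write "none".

Target zeta = [t=39, t=180].
Intermediaries M with M during zeta: gamma.
Via gamma — items with X after gamma: beta.
Union: beta.

beta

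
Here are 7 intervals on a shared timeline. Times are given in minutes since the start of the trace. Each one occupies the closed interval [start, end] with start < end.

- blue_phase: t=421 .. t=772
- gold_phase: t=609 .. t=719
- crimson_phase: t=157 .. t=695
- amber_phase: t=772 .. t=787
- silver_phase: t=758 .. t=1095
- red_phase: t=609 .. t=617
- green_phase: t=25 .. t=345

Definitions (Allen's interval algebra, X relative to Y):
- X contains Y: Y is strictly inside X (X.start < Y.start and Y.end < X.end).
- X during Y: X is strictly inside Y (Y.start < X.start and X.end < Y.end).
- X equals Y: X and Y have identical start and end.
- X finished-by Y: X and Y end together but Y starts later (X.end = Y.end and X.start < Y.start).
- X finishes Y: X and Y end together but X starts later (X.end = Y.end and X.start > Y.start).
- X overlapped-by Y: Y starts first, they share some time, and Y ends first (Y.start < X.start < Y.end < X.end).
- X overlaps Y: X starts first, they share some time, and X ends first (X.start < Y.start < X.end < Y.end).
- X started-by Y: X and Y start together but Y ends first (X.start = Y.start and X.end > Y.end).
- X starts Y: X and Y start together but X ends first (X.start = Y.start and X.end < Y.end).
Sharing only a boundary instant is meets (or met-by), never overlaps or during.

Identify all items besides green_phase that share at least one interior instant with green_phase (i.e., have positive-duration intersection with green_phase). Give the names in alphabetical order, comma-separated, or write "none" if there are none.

crimson_phase

Target green_phase = [t=25, t=345].
amber_phase [t=772, t=787] → after → no.
blue_phase [t=421, t=772] → after → no.
crimson_phase [t=157, t=695] → overlapped-by → yes.
gold_phase [t=609, t=719] → after → no.
red_phase [t=609, t=617] → after → no.
silver_phase [t=758, t=1095] → after → no.
Result: crimson_phase.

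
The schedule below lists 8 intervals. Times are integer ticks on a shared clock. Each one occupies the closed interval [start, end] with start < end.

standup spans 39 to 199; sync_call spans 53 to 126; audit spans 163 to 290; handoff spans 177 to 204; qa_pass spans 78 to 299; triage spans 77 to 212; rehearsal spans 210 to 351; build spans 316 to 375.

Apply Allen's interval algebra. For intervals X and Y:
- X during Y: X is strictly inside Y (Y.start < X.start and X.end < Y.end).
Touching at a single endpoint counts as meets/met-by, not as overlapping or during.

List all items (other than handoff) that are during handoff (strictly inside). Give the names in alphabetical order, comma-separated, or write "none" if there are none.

none

Target handoff = [177, 204].
audit [163, 290] → contains → no.
build [316, 375] → after → no.
qa_pass [78, 299] → contains → no.
rehearsal [210, 351] → after → no.
standup [39, 199] → overlaps → no.
sync_call [53, 126] → before → no.
triage [77, 212] → contains → no.
Result: none.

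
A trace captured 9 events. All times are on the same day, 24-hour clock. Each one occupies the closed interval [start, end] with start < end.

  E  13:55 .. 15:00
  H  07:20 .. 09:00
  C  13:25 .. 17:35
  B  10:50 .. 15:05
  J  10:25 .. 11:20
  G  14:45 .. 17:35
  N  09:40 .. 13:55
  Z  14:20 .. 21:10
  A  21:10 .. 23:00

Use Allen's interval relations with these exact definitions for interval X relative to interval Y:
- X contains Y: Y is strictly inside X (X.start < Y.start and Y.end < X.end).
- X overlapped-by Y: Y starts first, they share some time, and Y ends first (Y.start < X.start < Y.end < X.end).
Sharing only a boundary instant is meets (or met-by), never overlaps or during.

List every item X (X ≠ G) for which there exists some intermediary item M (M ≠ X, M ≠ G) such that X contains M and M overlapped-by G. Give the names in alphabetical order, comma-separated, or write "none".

none

Target G = [14:45, 17:35].
Intermediaries M with M overlapped-by G: none.
Union: none.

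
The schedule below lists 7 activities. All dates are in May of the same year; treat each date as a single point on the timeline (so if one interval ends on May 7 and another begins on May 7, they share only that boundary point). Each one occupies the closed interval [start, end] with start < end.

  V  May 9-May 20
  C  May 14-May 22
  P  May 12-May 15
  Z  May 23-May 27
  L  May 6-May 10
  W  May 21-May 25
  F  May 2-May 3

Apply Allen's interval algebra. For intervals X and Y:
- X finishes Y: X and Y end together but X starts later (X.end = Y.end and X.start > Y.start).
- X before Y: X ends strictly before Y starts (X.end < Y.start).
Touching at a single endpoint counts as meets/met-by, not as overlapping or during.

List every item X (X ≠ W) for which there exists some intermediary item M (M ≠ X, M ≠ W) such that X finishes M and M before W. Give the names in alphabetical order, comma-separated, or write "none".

Target W = [May 21, May 25].
Intermediaries M with M before W: F, L, P, V.
Via F — items with X finishes F: none.
Via L — items with X finishes L: none.
Via P — items with X finishes P: none.
Via V — items with X finishes V: none.
Union: none.

none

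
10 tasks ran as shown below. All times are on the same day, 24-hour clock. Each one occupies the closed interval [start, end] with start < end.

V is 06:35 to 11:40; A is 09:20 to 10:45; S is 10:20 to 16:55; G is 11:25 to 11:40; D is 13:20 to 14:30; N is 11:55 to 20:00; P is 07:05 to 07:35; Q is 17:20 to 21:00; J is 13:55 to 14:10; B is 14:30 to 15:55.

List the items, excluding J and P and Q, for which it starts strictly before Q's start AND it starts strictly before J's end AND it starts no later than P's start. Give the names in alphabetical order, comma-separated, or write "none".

V

Conditions: its start is strictly before Q's start (X.start < 17:20) AND its start is strictly before J's end (X.start < 14:10) AND its start is no later than P's start (X.start <= 07:05).
A: start 09:20 < 17:20? ✓; start 09:20 < 14:10? ✓; start 09:20 <= 07:05? ✗ → no.
B: start 14:30 < 17:20? ✓; start 14:30 < 14:10? ✗; start 14:30 <= 07:05? ✗ → no.
D: start 13:20 < 17:20? ✓; start 13:20 < 14:10? ✓; start 13:20 <= 07:05? ✗ → no.
G: start 11:25 < 17:20? ✓; start 11:25 < 14:10? ✓; start 11:25 <= 07:05? ✗ → no.
N: start 11:55 < 17:20? ✓; start 11:55 < 14:10? ✓; start 11:55 <= 07:05? ✗ → no.
S: start 10:20 < 17:20? ✓; start 10:20 < 14:10? ✓; start 10:20 <= 07:05? ✗ → no.
V: start 06:35 < 17:20? ✓; start 06:35 < 14:10? ✓; start 06:35 <= 07:05? ✓ → yes.
Result: V.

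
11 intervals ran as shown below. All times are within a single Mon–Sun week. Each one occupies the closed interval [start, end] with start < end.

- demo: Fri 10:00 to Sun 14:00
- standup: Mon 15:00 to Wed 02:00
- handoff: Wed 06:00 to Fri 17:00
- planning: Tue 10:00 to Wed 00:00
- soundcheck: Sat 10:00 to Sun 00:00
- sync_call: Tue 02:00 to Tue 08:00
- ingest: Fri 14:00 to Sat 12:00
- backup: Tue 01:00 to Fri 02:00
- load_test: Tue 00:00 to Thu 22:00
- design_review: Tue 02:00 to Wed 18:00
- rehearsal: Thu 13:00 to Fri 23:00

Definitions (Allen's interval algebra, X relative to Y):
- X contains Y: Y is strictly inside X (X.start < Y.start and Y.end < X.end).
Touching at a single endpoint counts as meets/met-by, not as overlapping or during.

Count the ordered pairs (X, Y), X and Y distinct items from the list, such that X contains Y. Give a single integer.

11

Checking all 110 ordered pairs for relation 'contains'; matching pairs in alphabetical order:
(backup, design_review): backup contains design_review ✓
(backup, planning): backup contains planning ✓
(backup, sync_call): backup contains sync_call ✓
(demo, ingest): demo contains ingest ✓
(demo, soundcheck): demo contains soundcheck ✓
(design_review, planning): design_review contains planning ✓
(load_test, design_review): load_test contains design_review ✓
(load_test, planning): load_test contains planning ✓
(load_test, sync_call): load_test contains sync_call ✓
(standup, planning): standup contains planning ✓
(standup, sync_call): standup contains sync_call ✓
Count: 11.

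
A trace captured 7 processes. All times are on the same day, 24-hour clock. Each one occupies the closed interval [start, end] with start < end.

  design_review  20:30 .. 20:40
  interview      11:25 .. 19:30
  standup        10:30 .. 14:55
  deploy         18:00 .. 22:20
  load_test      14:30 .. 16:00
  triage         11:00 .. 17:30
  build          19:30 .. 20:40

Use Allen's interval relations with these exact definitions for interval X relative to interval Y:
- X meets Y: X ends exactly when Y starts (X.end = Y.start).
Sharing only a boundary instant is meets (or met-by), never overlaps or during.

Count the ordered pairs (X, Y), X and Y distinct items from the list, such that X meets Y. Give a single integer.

Checking all 42 ordered pairs for relation 'meets'; matching pairs in alphabetical order:
(interview, build): interview meets build ✓
Count: 1.

1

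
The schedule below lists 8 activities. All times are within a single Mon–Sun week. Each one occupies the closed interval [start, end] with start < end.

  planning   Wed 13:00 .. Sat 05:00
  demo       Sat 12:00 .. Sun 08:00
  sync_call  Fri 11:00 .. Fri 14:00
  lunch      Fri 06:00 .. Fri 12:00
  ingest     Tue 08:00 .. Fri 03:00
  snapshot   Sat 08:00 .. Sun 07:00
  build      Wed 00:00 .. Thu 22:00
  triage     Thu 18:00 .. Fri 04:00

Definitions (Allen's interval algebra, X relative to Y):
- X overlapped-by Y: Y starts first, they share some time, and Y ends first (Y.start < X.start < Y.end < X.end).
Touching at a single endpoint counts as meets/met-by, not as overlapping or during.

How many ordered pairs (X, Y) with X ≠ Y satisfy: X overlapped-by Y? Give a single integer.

Checking all 56 ordered pairs for relation 'overlapped-by'; matching pairs in alphabetical order:
(demo, snapshot): demo overlapped-by snapshot ✓
(planning, build): planning overlapped-by build ✓
(planning, ingest): planning overlapped-by ingest ✓
(sync_call, lunch): sync_call overlapped-by lunch ✓
(triage, build): triage overlapped-by build ✓
(triage, ingest): triage overlapped-by ingest ✓
Count: 6.

6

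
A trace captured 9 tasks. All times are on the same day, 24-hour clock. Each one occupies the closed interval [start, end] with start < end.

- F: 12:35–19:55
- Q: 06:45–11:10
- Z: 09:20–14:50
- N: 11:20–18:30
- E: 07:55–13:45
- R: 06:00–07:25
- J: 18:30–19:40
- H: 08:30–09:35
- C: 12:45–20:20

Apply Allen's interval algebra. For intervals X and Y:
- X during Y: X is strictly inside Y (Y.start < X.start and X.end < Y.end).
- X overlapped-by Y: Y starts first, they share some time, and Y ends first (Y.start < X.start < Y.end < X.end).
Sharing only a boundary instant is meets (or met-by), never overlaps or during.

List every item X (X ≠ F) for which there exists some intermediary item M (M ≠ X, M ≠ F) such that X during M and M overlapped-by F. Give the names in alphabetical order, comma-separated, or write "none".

Target F = [12:35, 19:55].
Intermediaries M with M overlapped-by F: C.
Via C — items with X during C: J.
Union: J.

J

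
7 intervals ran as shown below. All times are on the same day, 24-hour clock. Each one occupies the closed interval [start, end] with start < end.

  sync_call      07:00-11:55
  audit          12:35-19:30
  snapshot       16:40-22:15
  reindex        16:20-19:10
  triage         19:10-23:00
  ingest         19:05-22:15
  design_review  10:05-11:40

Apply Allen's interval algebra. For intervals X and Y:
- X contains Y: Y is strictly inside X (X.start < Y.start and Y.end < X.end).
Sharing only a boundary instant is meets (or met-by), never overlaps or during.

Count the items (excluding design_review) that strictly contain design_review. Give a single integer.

Target design_review = [10:05, 11:40].
audit [12:35, 19:30] → after → no.
ingest [19:05, 22:15] → after → no.
reindex [16:20, 19:10] → after → no.
snapshot [16:40, 22:15] → after → no.
sync_call [07:00, 11:55] → contains → counts.
triage [19:10, 23:00] → after → no.
Total: 1.

1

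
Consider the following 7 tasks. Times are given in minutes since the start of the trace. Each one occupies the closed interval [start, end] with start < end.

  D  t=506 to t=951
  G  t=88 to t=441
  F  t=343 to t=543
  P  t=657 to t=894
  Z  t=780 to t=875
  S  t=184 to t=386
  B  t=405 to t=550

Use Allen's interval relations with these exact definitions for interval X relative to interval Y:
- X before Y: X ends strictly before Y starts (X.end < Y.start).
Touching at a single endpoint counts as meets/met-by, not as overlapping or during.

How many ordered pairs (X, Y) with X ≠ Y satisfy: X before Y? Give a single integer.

11

Checking all 42 ordered pairs for relation 'before'; matching pairs in alphabetical order:
(B, P): B before P ✓
(B, Z): B before Z ✓
(F, P): F before P ✓
(F, Z): F before Z ✓
(G, D): G before D ✓
(G, P): G before P ✓
(G, Z): G before Z ✓
(S, B): S before B ✓
(S, D): S before D ✓
(S, P): S before P ✓
(S, Z): S before Z ✓
Count: 11.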